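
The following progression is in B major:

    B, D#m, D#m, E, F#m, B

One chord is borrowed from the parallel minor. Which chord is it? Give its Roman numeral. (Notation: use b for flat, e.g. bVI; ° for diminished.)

The diatonic triads in B major are B, C#m, D#m, E, F#, G#m, A#dim. B, D#m and E are all diatonic. But F#m (F#–A–C#) is foreign: the diatonic V on degree 5 is F#, whereas F#m comes from B minor. It is labeled v.

v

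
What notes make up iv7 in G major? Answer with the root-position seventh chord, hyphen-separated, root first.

C-Eb-G-Bb

The root, C, is scale degree 4 — the same note in G major and G minor; only the chord quality changes. In G minor the chord on C is C–Eb–G–Bb.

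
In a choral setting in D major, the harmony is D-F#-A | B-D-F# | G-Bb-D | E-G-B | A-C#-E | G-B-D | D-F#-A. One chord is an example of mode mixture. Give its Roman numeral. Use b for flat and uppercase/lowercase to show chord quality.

iv

The diatonic triads in D major are D, Em, F#m, G, A, Bm, C#dim. D–F#–A = D, B–D–F# = Bm, E–G–B = Em, A–C#–E = A and G–B–D = G all belong to that set. G–Bb–D is not: scale degree 4 in D major carries G (IV). In D minor the chord on that degree is Gm, so here it functions as iv, borrowed from the parallel minor.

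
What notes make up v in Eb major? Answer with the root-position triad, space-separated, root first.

Bb Db F

The root, Bb, is scale degree 5 — the same note in Eb major and Eb minor; only the chord quality changes. Stacking thirds in Eb minor on Bb gives Bb–Db–F.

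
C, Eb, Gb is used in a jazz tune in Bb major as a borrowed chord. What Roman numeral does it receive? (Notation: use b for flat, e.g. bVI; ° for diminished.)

The root C is the diatonic 2nd degree of Bb major; the borrowing shows in the chord quality. The diatonic chord on degree 2 would be Cm (ii), but C–Eb–Gb is the diminished chord from Bb minor. As a borrowed chord it is labeled ii°.

ii°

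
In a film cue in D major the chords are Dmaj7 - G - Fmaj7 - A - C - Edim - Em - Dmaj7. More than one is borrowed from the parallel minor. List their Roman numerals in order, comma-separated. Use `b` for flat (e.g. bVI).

In D major the diatonic chords are D, Em, F#m, G, A, Bm, C#dim. Dmaj7, G, A and Em all belong to that set. Fmaj7 (F–A–C–E) is not: scale degree 3 in D major carries F#m (iii). In D minor the chord on that degree is Fmaj7, so here it functions as bIIImaj7, borrowed from the parallel minor. C (C–E–G) is not: scale degree 7 in D major carries C#dim (vii°). In D minor the chord on that degree is C, so here it functions as bVII, borrowed from the parallel minor. But Edim (E–G–Bb) is foreign: the diatonic ii on degree 2 is Em, whereas Edim comes from D minor. It is labeled ii°.

bIIImaj7, bVII, ii°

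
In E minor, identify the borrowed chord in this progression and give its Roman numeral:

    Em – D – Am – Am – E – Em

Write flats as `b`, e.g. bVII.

I

The diatonic triads in E minor (with V from harmonic minor) are Em, F#dim, G, Am, B, C, D. Em, D and Am all belong to that set. E (E–G#–B) doesn't fit — on degree 1 E minor would have Em (i). E is the degree-1 chord of E major, so it is the borrowed I.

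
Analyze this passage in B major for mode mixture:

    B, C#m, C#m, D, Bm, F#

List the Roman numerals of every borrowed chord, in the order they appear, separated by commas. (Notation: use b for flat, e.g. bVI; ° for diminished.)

The diatonic triads in B major are B, C#m, D#m, E, F#, G#m, A#dim. B, C#m and F# all belong to that set. D (D–F#–A) is not: scale degree 3 in B major carries D#m (iii). In B minor the chord on that degree is D, so here it functions as bIII, borrowed from the parallel minor. Bm (B–D–F#) is not: scale degree 1 in B major carries B (I). In B minor the chord on that degree is Bm, so here it functions as i, borrowed from the parallel minor.

bIII, i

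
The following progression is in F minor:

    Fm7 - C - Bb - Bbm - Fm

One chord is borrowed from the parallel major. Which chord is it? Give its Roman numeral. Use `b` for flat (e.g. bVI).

IV

The diatonic triads in F minor (with V from harmonic minor) are Fm, Gdim, Ab, Bbm, C, Db, Eb. Of the given chords, Fm7, C, Bbm and Fm are diatonic. But Bb (Bb–D–F) is foreign: the diatonic iv on degree 4 is Bbm, whereas Bb comes from F major. It is labeled IV.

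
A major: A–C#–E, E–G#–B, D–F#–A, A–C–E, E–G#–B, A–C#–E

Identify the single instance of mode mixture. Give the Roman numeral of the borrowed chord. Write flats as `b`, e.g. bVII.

i

The diatonic triads in A major are A, Bm, C#m, D, E, F#m, G#dim. A–C#–E = A, E–G#–B = E and D–F#–A = D are all diatonic. A–C–E doesn't fit — on degree 1 A major would have A (I). Am is the degree-1 chord of A minor, so it is the borrowed i.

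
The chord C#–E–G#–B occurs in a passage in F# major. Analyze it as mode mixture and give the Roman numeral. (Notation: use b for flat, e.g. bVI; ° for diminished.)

C# is scale degree 5 in F# major. Diatonically F# major has C# (V) on that degree; C#–E–G#–B is instead the minor-seventh chord native to F# minor, so it takes the label v7.

v7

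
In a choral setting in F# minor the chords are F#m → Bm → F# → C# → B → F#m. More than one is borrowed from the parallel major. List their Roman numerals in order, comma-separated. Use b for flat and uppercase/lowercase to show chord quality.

The diatonic triads in F# minor (with V from harmonic minor) are F#m, G#dim, A, Bm, C#, D, E. F#m, Bm and C# all belong to that set. But F# (F#–A#–C#) is foreign: the diatonic i on degree 1 is F#m, whereas F# comes from F# major. It is labeled I. B (B–D#–F#) is not: scale degree 4 in F# minor carries Bm (iv). In F# major the chord on that degree is B, so here it functions as IV, borrowed from the parallel major.

I, IV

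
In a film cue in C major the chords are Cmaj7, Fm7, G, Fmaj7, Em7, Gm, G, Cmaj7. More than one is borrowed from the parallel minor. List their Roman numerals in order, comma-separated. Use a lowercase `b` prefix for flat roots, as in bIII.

In C major the diatonic chords are C, Dm, Em, F, G, Am, Bdim. Cmaj7, G, Fmaj7 and Em7 all belong to that set. Fm7 (F–Ab–C–Eb) doesn't fit — on degree 4 C major would have F (IV). Fm7 is the degree-4 chord of C minor, so it is the borrowed iv7. Gm (G–Bb–D) is not: scale degree 5 in C major carries G (V). In C minor the chord on that degree is Gm, so here it functions as v, borrowed from the parallel minor.

iv7, v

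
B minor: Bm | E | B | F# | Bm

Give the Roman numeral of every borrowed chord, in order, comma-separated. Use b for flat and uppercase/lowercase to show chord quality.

IV, I

The diatonic triads in B minor (with V from harmonic minor) are Bm, C#dim, D, Em, F#, G, A. Bm and F# are both diatonic. E (E–G#–B) is not: scale degree 4 in B minor carries Em (iv). In B major the chord on that degree is E, so here it functions as IV, borrowed from the parallel major. But B (B–D#–F#) is foreign: the diatonic i on degree 1 is Bm, whereas B comes from B major. It is labeled I.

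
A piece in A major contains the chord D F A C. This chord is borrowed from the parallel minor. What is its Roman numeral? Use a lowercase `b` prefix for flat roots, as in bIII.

iv7

The root D is the diatonic 4th degree of A major; the borrowing shows in the chord quality. D–F–A–C is a minor-seventh chord — the form found in A minor, not the diatonic IV (D). Borrowed into A major it is written iv7.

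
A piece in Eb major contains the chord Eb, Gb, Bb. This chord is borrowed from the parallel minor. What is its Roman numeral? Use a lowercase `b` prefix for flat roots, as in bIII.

Eb is scale degree 1 in Eb major. The diatonic chord on degree 1 would be Eb (I), but Eb–Gb–Bb is the minor chord from Eb minor. As a borrowed chord it is labeled i.

i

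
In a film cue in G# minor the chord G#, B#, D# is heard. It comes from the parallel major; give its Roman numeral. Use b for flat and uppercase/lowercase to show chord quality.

G# is scale degree 1 in G# minor. Diatonically G# minor has G#m (i) on that degree; G#–B#–D# is instead the major chord native to G# major, so it takes the label I.

I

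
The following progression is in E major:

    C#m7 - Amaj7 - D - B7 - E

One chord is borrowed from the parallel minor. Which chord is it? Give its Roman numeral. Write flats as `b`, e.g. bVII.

bVII

The diatonic triads in E major are E, F#m, G#m, A, B, C#m, D#dim. C#m7, Amaj7, B7 and E all belong to that set. D (D–F#–A) is not: scale degree 7 in E major carries D#dim (vii°). In E minor the chord on that degree is D, so here it functions as bVII, borrowed from the parallel minor.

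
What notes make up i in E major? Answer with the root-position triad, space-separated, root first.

i is built on scale degree 1, which is E in both E major and its parallel. Building the minor chord from the parallel minor on E: E–G–B.

E G B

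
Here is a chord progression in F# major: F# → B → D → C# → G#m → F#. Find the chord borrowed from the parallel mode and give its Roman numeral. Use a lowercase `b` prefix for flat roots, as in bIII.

In F# major the diatonic chords are F#, G#m, A#m, B, C#, D#m, E#dim. F#, B, C# and G#m are all diatonic. D (D–F#–A) doesn't fit — on degree 6 F# major would have D#m (vi). D is the degree-6 chord of F# minor, so it is the borrowed bVI.

bVI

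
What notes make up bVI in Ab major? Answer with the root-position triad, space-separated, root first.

Fb Ab Cb

Scale degree 6 in Ab major is F. bVI uses the lowered form, Fb, taken from Ab minor. Stacking thirds in Ab minor on Fb gives Fb–Ab–Cb.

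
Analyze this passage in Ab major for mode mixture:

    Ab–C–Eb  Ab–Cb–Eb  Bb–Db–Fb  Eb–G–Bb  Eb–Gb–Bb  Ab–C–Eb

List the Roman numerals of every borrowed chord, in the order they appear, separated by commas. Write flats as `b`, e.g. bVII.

In Ab major the diatonic chords are Ab, Bbm, Cm, Db, Eb, Fm, Gdim. Ab–C–Eb = Ab and Eb–G–Bb = Eb are both diatonic. Ab–Cb–Eb doesn't fit — on degree 1 Ab major would have Ab (I). Abm is the degree-1 chord of Ab minor, so it is the borrowed i. Bb–Db–Fb doesn't fit — on degree 2 Ab major would have Bbm (ii). Bbdim is the degree-2 chord of Ab minor, so it is the borrowed ii°. Eb–Gb–Bb doesn't fit — on degree 5 Ab major would have Eb (V). Ebm is the degree-5 chord of Ab minor, so it is the borrowed v.

i, ii°, v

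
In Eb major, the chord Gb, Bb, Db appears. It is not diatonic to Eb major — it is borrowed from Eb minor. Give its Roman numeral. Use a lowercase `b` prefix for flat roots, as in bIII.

The root Gb is the lowered 3rd scale degree — diatonically Eb major has G there. Gb–Bb–Db is a major chord — the form found in Eb minor, not the diatonic iii (Gm). Borrowed into Eb major it is written bIII.

bIII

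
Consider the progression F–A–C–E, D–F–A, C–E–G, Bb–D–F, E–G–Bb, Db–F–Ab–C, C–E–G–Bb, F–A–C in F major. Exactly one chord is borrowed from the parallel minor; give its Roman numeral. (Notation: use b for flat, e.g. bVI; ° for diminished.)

bVImaj7

The diatonic triads in F major are F, Gm, Am, Bb, C, Dm, Edim. F–A–C–E = Fmaj7, D–F–A = Dm, C–E–G = C, Bb–D–F = Bb, E–G–Bb = Edim, C–E–G–Bb = C7 and F–A–C = F all belong to that set. But Db–F–Ab–C is foreign: the diatonic vi on degree 6 is Dm, whereas Dbmaj7 comes from F minor. It is labeled bVImaj7.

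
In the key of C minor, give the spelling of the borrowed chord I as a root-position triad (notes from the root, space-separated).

The root, C, is scale degree 1 — the same note in C minor and C major; only the chord quality changes. In C major the chord on C is C–E–G.

C E G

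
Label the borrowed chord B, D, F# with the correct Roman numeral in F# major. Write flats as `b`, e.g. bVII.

iv

B is scale degree 4 in F# major. Diatonically F# major has B (IV) on that degree; B–D–F# is instead the minor chord native to F# minor, so it takes the label iv.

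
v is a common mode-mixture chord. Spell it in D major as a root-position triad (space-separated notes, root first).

The root, A, is scale degree 5 — the same note in D major and D minor; only the chord quality changes. Stacking thirds in D minor on A gives A–C–E.

A C E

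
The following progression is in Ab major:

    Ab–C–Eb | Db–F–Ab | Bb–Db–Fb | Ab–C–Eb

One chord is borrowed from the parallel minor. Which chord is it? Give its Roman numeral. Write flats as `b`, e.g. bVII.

ii°

The diatonic triads in Ab major are Ab, Bbm, Cm, Db, Eb, Fm, Gdim. Ab–C–Eb = Ab and Db–F–Ab = Db are both diatonic. Bb–Db–Fb doesn't fit — on degree 2 Ab major would have Bbm (ii). Bbdim is the degree-2 chord of Ab minor, so it is the borrowed ii°.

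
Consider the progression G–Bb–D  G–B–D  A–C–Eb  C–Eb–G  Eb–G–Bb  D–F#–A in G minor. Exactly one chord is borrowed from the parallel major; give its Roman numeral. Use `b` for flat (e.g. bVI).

I

The diatonic triads in G minor (with V from harmonic minor) are Gm, Adim, Bb, Cm, D, Eb, F. Of the given chords, G–Bb–D = Gm, A–C–Eb = Adim, C–Eb–G = Cm, Eb–G–Bb = Eb and D–F#–A = D are diatonic. G–B–D is not: scale degree 1 in G minor carries Gm (i). In G major the chord on that degree is G, so here it functions as I, borrowed from the parallel major.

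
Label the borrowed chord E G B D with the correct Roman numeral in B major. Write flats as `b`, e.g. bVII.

iv7

E is scale degree 4 in B major. E–G–B–D is a minor-seventh chord — the form found in B minor, not the diatonic IV (E). Borrowed into B major it is written iv7.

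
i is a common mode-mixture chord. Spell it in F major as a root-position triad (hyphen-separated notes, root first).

The root, F, is scale degree 1 — the same note in F major and F minor; only the chord quality changes. In F minor the chord on F is F–Ab–C.

F-Ab-C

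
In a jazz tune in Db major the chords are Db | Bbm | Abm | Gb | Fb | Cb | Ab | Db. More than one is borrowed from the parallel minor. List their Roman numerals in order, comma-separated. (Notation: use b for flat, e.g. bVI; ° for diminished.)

v, bIII, bVII

In Db major the diatonic chords are Db, Ebm, Fm, Gb, Ab, Bbm, Cdim. Db, Bbm, Gb and Ab all belong to that set. Abm (Ab–Cb–Eb) doesn't fit — on degree 5 Db major would have Ab (V). Abm is the degree-5 chord of Db minor, so it is the borrowed v. Fb (Fb–Ab–Cb) doesn't fit — on degree 3 Db major would have Fm (iii). Fb is the degree-3 chord of Db minor, so it is the borrowed bIII. Cb (Cb–Eb–Gb) doesn't fit — on degree 7 Db major would have Cdim (vii°). Cb is the degree-7 chord of Db minor, so it is the borrowed bVII.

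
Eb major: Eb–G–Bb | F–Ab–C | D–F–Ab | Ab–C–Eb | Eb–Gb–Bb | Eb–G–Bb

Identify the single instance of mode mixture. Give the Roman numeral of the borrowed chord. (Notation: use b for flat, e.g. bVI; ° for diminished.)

Eb major has the diatonic set Eb, Fm, Gm, Ab, Bb, Cm, Ddim. Eb–G–Bb = Eb, F–Ab–C = Fm, D–F–Ab = Ddim and Ab–C–Eb = Ab are all diatonic. Eb–Gb–Bb is not: scale degree 1 in Eb major carries Eb (I). In Eb minor the chord on that degree is Ebm, so here it functions as i, borrowed from the parallel minor.

i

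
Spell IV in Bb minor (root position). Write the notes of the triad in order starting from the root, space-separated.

The root, Eb, is scale degree 4 — the same note in Bb minor and Bb major; only the chord quality changes. Stacking thirds in Bb major on Eb gives Eb–G–Bb.

Eb G Bb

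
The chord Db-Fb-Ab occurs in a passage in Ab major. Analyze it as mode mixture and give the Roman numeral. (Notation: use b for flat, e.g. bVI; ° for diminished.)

iv

Db is scale degree 4 in Ab major. The diatonic chord on degree 4 would be Db (IV), but Db–Fb–Ab is the minor chord from Ab minor. As a borrowed chord it is labeled iv.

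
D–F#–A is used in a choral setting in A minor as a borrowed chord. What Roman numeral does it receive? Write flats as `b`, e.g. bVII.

IV

D is scale degree 4 in A minor. Diatonically A minor has Dm (iv) on that degree; D–F#–A is instead the major chord native to A major, so it takes the label IV.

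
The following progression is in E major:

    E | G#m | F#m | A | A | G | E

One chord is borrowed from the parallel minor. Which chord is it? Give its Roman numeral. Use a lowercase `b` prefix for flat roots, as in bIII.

In E major the diatonic chords are E, F#m, G#m, A, B, C#m, D#dim. E, G#m, F#m and A are all diatonic. G (G–B–D) doesn't fit — on degree 3 E major would have G#m (iii). G is the degree-3 chord of E minor, so it is the borrowed bIII.

bIII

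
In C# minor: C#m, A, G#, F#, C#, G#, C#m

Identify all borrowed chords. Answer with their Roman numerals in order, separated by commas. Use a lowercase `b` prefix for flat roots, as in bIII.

IV, I

In C# minor (with V from harmonic minor) the diatonic chords are C#m, D#dim, E, F#m, G#, A, B. C#m, A and G# all belong to that set. F# (F#–A#–C#) doesn't fit — on degree 4 C# minor would have F#m (iv). F# is the degree-4 chord of C# major, so it is the borrowed IV. But C# (C#–E#–G#) is foreign: the diatonic i on degree 1 is C#m, whereas C# comes from C# major. It is labeled I.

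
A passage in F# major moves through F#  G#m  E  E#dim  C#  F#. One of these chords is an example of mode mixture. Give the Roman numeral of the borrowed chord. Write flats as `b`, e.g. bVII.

F# major has the diatonic set F#, G#m, A#m, B, C#, D#m, E#dim. F#, G#m, E#dim and C# all belong to that set. E (E–G#–B) is not: scale degree 7 in F# major carries E#dim (vii°). In F# minor the chord on that degree is E, so here it functions as bVII, borrowed from the parallel minor.

bVII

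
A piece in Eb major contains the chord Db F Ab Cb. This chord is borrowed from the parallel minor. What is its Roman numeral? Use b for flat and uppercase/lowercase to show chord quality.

bVII7

Db is the lowered form of scale degree 7 in Eb major (the diatonic degree 7 is D). Diatonically Eb major has Ddim (vii°) on that degree; Db–F–Ab–Cb is instead the dominant-seventh chord native to Eb minor, so it takes the label bVII7.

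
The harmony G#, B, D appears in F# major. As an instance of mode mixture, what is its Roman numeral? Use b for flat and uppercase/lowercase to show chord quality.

G# is scale degree 2 in F# major. Diatonically F# major has G#m (ii) on that degree; G#–B–D is instead the diminished chord native to F# minor, so it takes the label ii°.

ii°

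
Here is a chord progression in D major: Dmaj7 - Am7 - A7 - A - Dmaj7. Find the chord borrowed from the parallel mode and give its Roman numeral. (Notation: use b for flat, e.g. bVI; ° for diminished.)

v7

In D major the diatonic chords are D, Em, F#m, G, A, Bm, C#dim. Dmaj7, A7 and A are all diatonic. Am7 (A–C–E–G) doesn't fit — on degree 5 D major would have A (V). Am7 is the degree-5 chord of D minor, so it is the borrowed v7.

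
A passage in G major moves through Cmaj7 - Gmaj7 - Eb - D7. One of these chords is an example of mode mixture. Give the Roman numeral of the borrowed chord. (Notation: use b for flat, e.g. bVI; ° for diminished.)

bVI

The diatonic triads in G major are G, Am, Bm, C, D, Em, F#dim. Of the given chords, Cmaj7, Gmaj7 and D7 are diatonic. But Eb (Eb–G–Bb) is foreign: the diatonic vi on degree 6 is Em, whereas Eb comes from G minor. It is labeled bVI.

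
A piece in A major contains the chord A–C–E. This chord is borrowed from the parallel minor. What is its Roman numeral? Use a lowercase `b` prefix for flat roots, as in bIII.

i

The root A is the diatonic 1st degree of A major; the borrowing shows in the chord quality. The diatonic chord on degree 1 would be A (I), but A–C–E is the minor chord from A minor. As a borrowed chord it is labeled i.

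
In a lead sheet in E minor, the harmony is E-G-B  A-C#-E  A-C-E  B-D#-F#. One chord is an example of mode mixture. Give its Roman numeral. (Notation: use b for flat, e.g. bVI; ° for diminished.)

IV

E minor has the diatonic set Em, F#dim, G, Am, B, C, D (with V from harmonic minor). Of the given chords, E–G–B = Em, A–C–E = Am and B–D#–F# = B are diatonic. But A–C#–E is foreign: the diatonic iv on degree 4 is Am, whereas A comes from E major. It is labeled IV.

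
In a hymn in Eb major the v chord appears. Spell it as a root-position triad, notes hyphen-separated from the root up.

Bb-Db-F

v is built on scale degree 5, which is Bb in both Eb major and its parallel. In Eb minor the chord on Bb is Bb–Db–F.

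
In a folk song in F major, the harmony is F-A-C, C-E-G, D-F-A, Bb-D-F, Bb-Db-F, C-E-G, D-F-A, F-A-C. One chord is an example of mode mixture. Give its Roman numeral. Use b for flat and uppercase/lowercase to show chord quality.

iv

F major has the diatonic set F, Gm, Am, Bb, C, Dm, Edim. Of the given chords, F–A–C = F, C–E–G = C, D–F–A = Dm and Bb–D–F = Bb are diatonic. But Bb–Db–F is foreign: the diatonic IV on degree 4 is Bb, whereas Bbm comes from F minor. It is labeled iv.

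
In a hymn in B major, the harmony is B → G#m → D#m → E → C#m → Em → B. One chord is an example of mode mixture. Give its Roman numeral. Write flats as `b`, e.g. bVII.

iv

B major has the diatonic set B, C#m, D#m, E, F#, G#m, A#dim. B, G#m, D#m, E and C#m are all diatonic. Em (E–G–B) doesn't fit — on degree 4 B major would have E (IV). Em is the degree-4 chord of B minor, so it is the borrowed iv.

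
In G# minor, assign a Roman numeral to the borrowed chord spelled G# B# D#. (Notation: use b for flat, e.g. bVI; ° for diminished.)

G# is scale degree 1 in G# minor. The diatonic chord on degree 1 would be G#m (i), but G#–B#–D# is the major chord from G# major. As a borrowed chord it is labeled I.

I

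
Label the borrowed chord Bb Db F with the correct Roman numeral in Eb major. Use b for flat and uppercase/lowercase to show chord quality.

Bb is scale degree 5 in Eb major. Bb–Db–F is a minor chord — the form found in Eb minor, not the diatonic V (Bb). Borrowed into Eb major it is written v.

v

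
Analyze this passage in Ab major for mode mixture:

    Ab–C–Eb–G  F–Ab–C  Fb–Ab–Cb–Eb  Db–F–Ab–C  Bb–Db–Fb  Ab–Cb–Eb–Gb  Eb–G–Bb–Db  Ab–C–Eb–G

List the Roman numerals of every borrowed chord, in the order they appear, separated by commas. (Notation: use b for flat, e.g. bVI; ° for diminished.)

The diatonic triads in Ab major are Ab, Bbm, Cm, Db, Eb, Fm, Gdim. Ab–C–Eb–G = Abmaj7, F–Ab–C = Fm, Db–F–Ab–C = Dbmaj7 and Eb–G–Bb–Db = Eb7 are all diatonic. But Fb–Ab–Cb–Eb is foreign: the diatonic vi on degree 6 is Fm, whereas Fbmaj7 comes from Ab minor. It is labeled bVImaj7. Bb–Db–Fb is not: scale degree 2 in Ab major carries Bbm (ii). In Ab minor the chord on that degree is Bbdim, so here it functions as ii°, borrowed from the parallel minor. But Ab–Cb–Eb–Gb is foreign: the diatonic I on degree 1 is Ab, whereas Abm7 comes from Ab minor. It is labeled i7.

bVImaj7, ii°, i7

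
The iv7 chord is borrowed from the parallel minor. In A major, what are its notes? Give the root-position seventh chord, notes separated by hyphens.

The root, D, is scale degree 4 — the same note in A major and A minor; only the chord quality changes. In A minor the chord on D is D–F–A–C.

D-F-A-C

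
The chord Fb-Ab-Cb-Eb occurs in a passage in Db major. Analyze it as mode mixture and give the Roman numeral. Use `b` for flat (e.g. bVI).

bIIImaj7

Fb is the lowered form of scale degree 3 in Db major (the diatonic degree 3 is F). Fb–Ab–Cb–Eb is a major-seventh chord — the form found in Db minor, not the diatonic iii (Fm). Borrowed into Db major it is written bIIImaj7.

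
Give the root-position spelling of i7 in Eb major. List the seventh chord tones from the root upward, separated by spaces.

i7 is built on scale degree 1, which is Eb in both Eb major and its parallel. Building the minor-seventh chord from the parallel minor on Eb: Eb–Gb–Bb–Db.

Eb Gb Bb Db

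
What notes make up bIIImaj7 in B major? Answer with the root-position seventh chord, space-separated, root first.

D F# A C#

bIIImaj7 is built on the lowered scale degree 3. In B major degree 3 is D#; lowered it becomes D. Stacking thirds in B minor on D gives D–F#–A–C#.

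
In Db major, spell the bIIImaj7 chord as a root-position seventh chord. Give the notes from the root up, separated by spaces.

The root of bIIImaj7 is the lowered 3rd degree: F becomes Fb. Building the major-seventh chord from the parallel minor on Fb: Fb–Ab–Cb–Eb.

Fb Ab Cb Eb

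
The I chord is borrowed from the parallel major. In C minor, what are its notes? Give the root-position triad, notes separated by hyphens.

C-E-G

The root, C, is scale degree 1 — the same note in C minor and C major; only the chord quality changes. Stacking thirds in C major on C gives C–E–G.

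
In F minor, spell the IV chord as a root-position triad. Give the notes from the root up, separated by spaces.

The root, Bb, is scale degree 4 — the same note in F minor and F major; only the chord quality changes. Stacking thirds in F major on Bb gives Bb–D–F.

Bb D F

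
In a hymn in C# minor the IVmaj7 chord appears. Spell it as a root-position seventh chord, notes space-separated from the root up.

F# A# C# E#

The root, F#, is scale degree 4 — the same note in C# minor and C# major; only the chord quality changes. Building the major-seventh chord from the parallel major on F#: F#–A#–C#–E#.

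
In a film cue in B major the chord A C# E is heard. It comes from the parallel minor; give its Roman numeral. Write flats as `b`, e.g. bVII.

In B major scale degree 7 is A#; A is its lowered form, from B minor. The diatonic chord on degree 7 would be A#dim (vii°), but A–C#–E is the major chord from B minor. As a borrowed chord it is labeled bVII.

bVII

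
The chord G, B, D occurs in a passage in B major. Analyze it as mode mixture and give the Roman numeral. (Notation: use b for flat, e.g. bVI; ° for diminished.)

bVI

In B major scale degree 6 is G#; G is its lowered form, from B minor. G–B–D is a major chord — the form found in B minor, not the diatonic vi (G#m). Borrowed into B major it is written bVI.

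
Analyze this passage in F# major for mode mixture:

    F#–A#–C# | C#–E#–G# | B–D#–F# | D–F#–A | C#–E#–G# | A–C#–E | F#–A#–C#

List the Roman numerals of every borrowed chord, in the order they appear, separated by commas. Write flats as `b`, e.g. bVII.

bVI, bIII

In F# major the diatonic chords are F#, G#m, A#m, B, C#, D#m, E#dim. F#–A#–C# = F#, C#–E#–G# = C# and B–D#–F# = B all belong to that set. But D–F#–A is foreign: the diatonic vi on degree 6 is D#m, whereas D comes from F# minor. It is labeled bVI. But A–C#–E is foreign: the diatonic iii on degree 3 is A#m, whereas A comes from F# minor. It is labeled bIII.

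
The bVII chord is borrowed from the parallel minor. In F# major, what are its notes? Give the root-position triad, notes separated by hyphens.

E-G#-B

Scale degree 7 in F# major is E#. bVII uses the lowered form, E, taken from F# minor. Stacking thirds in F# minor on E gives E–G#–B.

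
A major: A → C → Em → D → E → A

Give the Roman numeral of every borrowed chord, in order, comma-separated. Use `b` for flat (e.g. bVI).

bIII, v

The diatonic triads in A major are A, Bm, C#m, D, E, F#m, G#dim. Of the given chords, A, D and E are diatonic. But C (C–E–G) is foreign: the diatonic iii on degree 3 is C#m, whereas C comes from A minor. It is labeled bIII. Em (E–G–B) doesn't fit — on degree 5 A major would have E (V). Em is the degree-5 chord of A minor, so it is the borrowed v.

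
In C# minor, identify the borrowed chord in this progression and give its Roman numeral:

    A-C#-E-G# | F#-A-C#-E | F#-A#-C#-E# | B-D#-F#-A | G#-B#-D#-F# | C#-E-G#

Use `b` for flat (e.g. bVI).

In C# minor (with V from harmonic minor) the diatonic chords are C#m, D#dim, E, F#m, G#, A, B. A–C#–E–G# = Amaj7, F#–A–C#–E = F#m7, B–D#–F#–A = B7, G#–B#–D#–F# = G#7 and C#–E–G# = C#m are all diatonic. F#–A#–C#–E# is not: scale degree 4 in C# minor carries F#m (iv). In C# major the chord on that degree is F#maj7, so here it functions as IVmaj7, borrowed from the parallel major.

IVmaj7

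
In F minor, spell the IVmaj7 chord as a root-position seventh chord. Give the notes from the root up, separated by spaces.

The root, Bb, is scale degree 4 — the same note in F minor and F major; only the chord quality changes. In F major the chord on Bb is Bb–D–F–A.

Bb D F A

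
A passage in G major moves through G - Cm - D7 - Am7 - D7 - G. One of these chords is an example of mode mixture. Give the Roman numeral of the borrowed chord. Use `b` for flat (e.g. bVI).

G major has the diatonic set G, Am, Bm, C, D, Em, F#dim. Of the given chords, G, D7 and Am7 are diatonic. Cm (C–Eb–G) is not: scale degree 4 in G major carries C (IV). In G minor the chord on that degree is Cm, so here it functions as iv, borrowed from the parallel minor.

iv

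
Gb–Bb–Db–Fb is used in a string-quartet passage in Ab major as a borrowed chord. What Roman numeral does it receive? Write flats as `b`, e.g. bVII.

bVII7

Gb is the lowered form of scale degree 7 in Ab major (the diatonic degree 7 is G). Diatonically Ab major has Gdim (vii°) on that degree; Gb–Bb–Db–Fb is instead the dominant-seventh chord native to Ab minor, so it takes the label bVII7.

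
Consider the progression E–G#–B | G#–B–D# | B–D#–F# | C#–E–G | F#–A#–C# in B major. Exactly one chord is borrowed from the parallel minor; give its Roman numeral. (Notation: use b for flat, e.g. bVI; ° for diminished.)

In B major the diatonic chords are B, C#m, D#m, E, F#, G#m, A#dim. Of the given chords, E–G#–B = E, G#–B–D# = G#m, B–D#–F# = B and F#–A#–C# = F# are diatonic. C#–E–G is not: scale degree 2 in B major carries C#m (ii). In B minor the chord on that degree is C#dim, so here it functions as ii°, borrowed from the parallel minor.

ii°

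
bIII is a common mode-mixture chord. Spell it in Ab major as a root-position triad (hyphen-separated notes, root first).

Cb-Eb-Gb

bIII is built on the lowered scale degree 3. In Ab major degree 3 is C; lowered it becomes Cb. Stacking thirds in Ab minor on Cb gives Cb–Eb–Gb.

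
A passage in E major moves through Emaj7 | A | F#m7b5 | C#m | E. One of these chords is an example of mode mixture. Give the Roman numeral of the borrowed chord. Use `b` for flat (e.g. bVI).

E major has the diatonic set E, F#m, G#m, A, B, C#m, D#dim. Of the given chords, Emaj7, A, C#m and E are diatonic. F#m7b5 (F#–A–C–E) is not: scale degree 2 in E major carries F#m (ii). In E minor the chord on that degree is F#m7b5, so here it functions as iiø7, borrowed from the parallel minor.

iiø7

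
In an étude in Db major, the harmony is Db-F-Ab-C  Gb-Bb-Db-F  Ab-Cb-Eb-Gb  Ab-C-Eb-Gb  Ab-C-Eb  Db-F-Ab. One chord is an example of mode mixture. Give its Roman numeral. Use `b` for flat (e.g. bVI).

Db major has the diatonic set Db, Ebm, Fm, Gb, Ab, Bbm, Cdim. Db–F–Ab–C = Dbmaj7, Gb–Bb–Db–F = Gbmaj7, Ab–C–Eb–Gb = Ab7, Ab–C–Eb = Ab and Db–F–Ab = Db are all diatonic. Ab–Cb–Eb–Gb doesn't fit — on degree 5 Db major would have Ab (V). Abm7 is the degree-5 chord of Db minor, so it is the borrowed v7.

v7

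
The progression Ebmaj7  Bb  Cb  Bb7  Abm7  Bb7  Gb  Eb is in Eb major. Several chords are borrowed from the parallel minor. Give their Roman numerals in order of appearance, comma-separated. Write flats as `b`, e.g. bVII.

The diatonic triads in Eb major are Eb, Fm, Gm, Ab, Bb, Cm, Ddim. Ebmaj7, Bb, Bb7 and Eb are all diatonic. Cb (Cb–Eb–Gb) doesn't fit — on degree 6 Eb major would have Cm (vi). Cb is the degree-6 chord of Eb minor, so it is the borrowed bVI. Abm7 (Ab–Cb–Eb–Gb) is not: scale degree 4 in Eb major carries Ab (IV). In Eb minor the chord on that degree is Abm7, so here it functions as iv7, borrowed from the parallel minor. Gb (Gb–Bb–Db) doesn't fit — on degree 3 Eb major would have Gm (iii). Gb is the degree-3 chord of Eb minor, so it is the borrowed bIII.

bVI, iv7, bIII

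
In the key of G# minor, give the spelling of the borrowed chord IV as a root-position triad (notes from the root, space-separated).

C# E# G#

IV is built on scale degree 4, which is C# in both G# minor and its parallel. In G# major the chord on C# is C#–E#–G#.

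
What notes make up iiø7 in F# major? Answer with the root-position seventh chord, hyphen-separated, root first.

G#-B-D-F#

iiø7 is built on scale degree 2, which is G# in both F# major and its parallel. In F# minor the chord on G# is G#–B–D–F#.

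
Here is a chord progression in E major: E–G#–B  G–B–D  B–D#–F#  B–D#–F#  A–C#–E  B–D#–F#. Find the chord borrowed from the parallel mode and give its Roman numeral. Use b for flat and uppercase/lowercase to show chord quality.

bIII

The diatonic triads in E major are E, F#m, G#m, A, B, C#m, D#dim. E–G#–B = E, B–D#–F# = B and A–C#–E = A all belong to that set. G–B–D is not: scale degree 3 in E major carries G#m (iii). In E minor the chord on that degree is G, so here it functions as bIII, borrowed from the parallel minor.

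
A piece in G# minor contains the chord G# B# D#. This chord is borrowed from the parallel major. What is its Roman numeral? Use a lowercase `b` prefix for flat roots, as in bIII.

I

G# is scale degree 1 in G# minor. Diatonically G# minor has G#m (i) on that degree; G#–B#–D# is instead the major chord native to G# major, so it takes the label I.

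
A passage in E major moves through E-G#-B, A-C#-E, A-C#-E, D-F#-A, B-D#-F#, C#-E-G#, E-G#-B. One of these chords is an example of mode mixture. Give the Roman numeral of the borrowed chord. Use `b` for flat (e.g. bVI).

bVII

E major has the diatonic set E, F#m, G#m, A, B, C#m, D#dim. E–G#–B = E, A–C#–E = A, B–D#–F# = B and C#–E–G# = C#m all belong to that set. But D–F#–A is foreign: the diatonic vii° on degree 7 is D#dim, whereas D comes from E minor. It is labeled bVII.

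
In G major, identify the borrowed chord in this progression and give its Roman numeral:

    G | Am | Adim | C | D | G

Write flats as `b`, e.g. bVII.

ii°

G major has the diatonic set G, Am, Bm, C, D, Em, F#dim. Of the given chords, G, Am, C and D are diatonic. Adim (A–C–Eb) doesn't fit — on degree 2 G major would have Am (ii). Adim is the degree-2 chord of G minor, so it is the borrowed ii°.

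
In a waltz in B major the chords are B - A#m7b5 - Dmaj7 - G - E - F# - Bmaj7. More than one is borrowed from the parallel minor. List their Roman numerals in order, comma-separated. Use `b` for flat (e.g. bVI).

The diatonic triads in B major are B, C#m, D#m, E, F#, G#m, A#dim. B, A#m7b5, E, F# and Bmaj7 are all diatonic. Dmaj7 (D–F#–A–C#) doesn't fit — on degree 3 B major would have D#m (iii). Dmaj7 is the degree-3 chord of B minor, so it is the borrowed bIIImaj7. G (G–B–D) is not: scale degree 6 in B major carries G#m (vi). In B minor the chord on that degree is G, so here it functions as bVI, borrowed from the parallel minor.

bIIImaj7, bVI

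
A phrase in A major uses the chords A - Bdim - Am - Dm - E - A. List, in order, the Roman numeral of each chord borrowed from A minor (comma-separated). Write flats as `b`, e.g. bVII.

In A major the diatonic chords are A, Bm, C#m, D, E, F#m, G#dim. A and E are both diatonic. Bdim (B–D–F) doesn't fit — on degree 2 A major would have Bm (ii). Bdim is the degree-2 chord of A minor, so it is the borrowed ii°. But Am (A–C–E) is foreign: the diatonic I on degree 1 is A, whereas Am comes from A minor. It is labeled i. But Dm (D–F–A) is foreign: the diatonic IV on degree 4 is D, whereas Dm comes from A minor. It is labeled iv.

ii°, i, iv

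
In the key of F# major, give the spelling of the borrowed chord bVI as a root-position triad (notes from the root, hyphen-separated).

D-F#-A

bVI is built on the lowered scale degree 6. In F# major degree 6 is D#; lowered it becomes D. Stacking thirds in F# minor on D gives D–F#–A.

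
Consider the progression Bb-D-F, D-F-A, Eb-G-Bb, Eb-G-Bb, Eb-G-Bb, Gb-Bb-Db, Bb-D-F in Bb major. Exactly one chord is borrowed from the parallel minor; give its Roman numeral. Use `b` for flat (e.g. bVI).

bVI

The diatonic triads in Bb major are Bb, Cm, Dm, Eb, F, Gm, Adim. Bb–D–F = Bb, D–F–A = Dm and Eb–G–Bb = Eb all belong to that set. Gb–Bb–Db doesn't fit — on degree 6 Bb major would have Gm (vi). Gb is the degree-6 chord of Bb minor, so it is the borrowed bVI.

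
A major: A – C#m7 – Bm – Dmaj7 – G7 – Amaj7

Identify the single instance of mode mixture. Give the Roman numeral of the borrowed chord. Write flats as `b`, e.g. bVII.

bVII7

A major has the diatonic set A, Bm, C#m, D, E, F#m, G#dim. Of the given chords, A, C#m7, Bm, Dmaj7 and Amaj7 are diatonic. But G7 (G–B–D–F) is foreign: the diatonic vii° on degree 7 is G#dim, whereas G7 comes from A minor. It is labeled bVII7.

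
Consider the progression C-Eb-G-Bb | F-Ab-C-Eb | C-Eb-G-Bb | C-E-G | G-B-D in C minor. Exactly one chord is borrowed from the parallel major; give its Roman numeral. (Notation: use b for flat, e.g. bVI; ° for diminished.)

I

In C minor (with V from harmonic minor) the diatonic chords are Cm, Ddim, Eb, Fm, G, Ab, Bb. Of the given chords, C–Eb–G–Bb = Cm7, F–Ab–C–Eb = Fm7 and G–B–D = G are diatonic. C–E–G doesn't fit — on degree 1 C minor would have Cm (i). C is the degree-1 chord of C major, so it is the borrowed I.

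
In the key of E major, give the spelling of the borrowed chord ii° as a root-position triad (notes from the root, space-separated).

F# A C

ii° is built on scale degree 2, which is F# in both E major and its parallel. Stacking thirds in E minor on F# gives F#–A–C.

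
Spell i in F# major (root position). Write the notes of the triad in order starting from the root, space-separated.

i is built on scale degree 1, which is F# in both F# major and its parallel. In F# minor the chord on F# is F#–A–C#.

F# A C#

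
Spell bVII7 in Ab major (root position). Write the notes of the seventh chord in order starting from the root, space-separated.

Gb Bb Db Fb

The root of bVII7 is the lowered 7th degree: G becomes Gb. In Ab minor the chord on Gb is Gb–Bb–Db–Fb.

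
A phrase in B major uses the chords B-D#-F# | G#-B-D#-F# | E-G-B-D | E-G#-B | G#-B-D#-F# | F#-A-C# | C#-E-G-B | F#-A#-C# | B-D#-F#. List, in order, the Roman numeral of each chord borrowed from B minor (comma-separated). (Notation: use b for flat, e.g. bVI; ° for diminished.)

The diatonic triads in B major are B, C#m, D#m, E, F#, G#m, A#dim. B–D#–F# = B, G#–B–D#–F# = G#m7, E–G#–B = E and F#–A#–C# = F# all belong to that set. E–G–B–D doesn't fit — on degree 4 B major would have E (IV). Em7 is the degree-4 chord of B minor, so it is the borrowed iv7. But F#–A–C# is foreign: the diatonic V on degree 5 is F#, whereas F#m comes from B minor. It is labeled v. C#–E–G–B is not: scale degree 2 in B major carries C#m (ii). In B minor the chord on that degree is C#m7b5, so here it functions as iiø7, borrowed from the parallel minor.

iv7, v, iiø7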